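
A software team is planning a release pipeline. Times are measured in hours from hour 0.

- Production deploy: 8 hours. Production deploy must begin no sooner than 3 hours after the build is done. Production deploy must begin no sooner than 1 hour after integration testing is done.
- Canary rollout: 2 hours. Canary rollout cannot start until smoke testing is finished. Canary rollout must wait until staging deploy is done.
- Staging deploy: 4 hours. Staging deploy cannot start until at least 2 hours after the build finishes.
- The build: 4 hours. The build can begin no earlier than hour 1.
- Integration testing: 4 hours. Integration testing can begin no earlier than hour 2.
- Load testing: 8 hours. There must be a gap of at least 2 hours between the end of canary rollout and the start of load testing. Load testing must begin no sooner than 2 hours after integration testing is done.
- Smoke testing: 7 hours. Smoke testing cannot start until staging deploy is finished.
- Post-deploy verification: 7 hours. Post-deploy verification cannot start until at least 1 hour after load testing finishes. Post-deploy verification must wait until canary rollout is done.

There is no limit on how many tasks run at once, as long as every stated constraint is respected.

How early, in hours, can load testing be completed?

30

Integration testing waits on its own release at hour 2, so it starts at hour 2 and finishes at 2 + 4 = hour 6.
The build waits on its own release at hour 1, so it starts at hour 1 and finishes at 1 + 4 = hour 5.
Staging deploy waits on the build (finishes hour 5, plus 2-hour gap → hour 7), so it starts at hour 7 and finishes at 7 + 4 = hour 11.
After staging deploy (finishes hour 11), smoke testing can start at hour 11 and finishes at hour 18.
Canary rollout has to wait for smoke testing (finishes hour 18); staging deploy (finishes hour 11). The latest of these is hour 18, so canary rollout runs hour 18 to 18 + 2 = hour 20.
Load testing needs all of canary rollout (finishes hour 20, plus 2-hour gap → hour 22); integration testing (finishes hour 6, plus 2-hour gap → hour 8). That puts its earliest start at hour 22; it finishes at 22 + 8 = hour 30.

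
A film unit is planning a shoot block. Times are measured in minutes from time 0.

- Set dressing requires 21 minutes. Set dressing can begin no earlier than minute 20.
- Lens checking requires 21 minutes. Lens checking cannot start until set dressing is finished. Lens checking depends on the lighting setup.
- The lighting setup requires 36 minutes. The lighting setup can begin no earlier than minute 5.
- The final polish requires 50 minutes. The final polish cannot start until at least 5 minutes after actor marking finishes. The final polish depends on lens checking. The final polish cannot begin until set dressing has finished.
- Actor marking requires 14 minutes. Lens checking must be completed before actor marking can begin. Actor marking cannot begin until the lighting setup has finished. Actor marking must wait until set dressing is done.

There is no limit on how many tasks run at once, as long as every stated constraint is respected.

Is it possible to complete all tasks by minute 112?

After its own release at minute 5, the lighting setup can start at minute 5 and finishes at minute 41.
Set dressing cannot begin until its own release at minute 20. It runs from minute 20 to 20 + 21 = minute 41.
For lens checking: set dressing (finishes minute 41); the lighting setup (finishes minute 41). Taking the maximum gives a start of minute 41, and it finishes at 41 + 21 = minute 62.
For actor marking: lens checking (finishes minute 62); the lighting setup (finishes minute 41); set dressing (finishes minute 41). Taking the maximum gives a start of minute 62, and it finishes at 62 + 14 = minute 76.
For the final polish: actor marking (finishes minute 76, plus 5-minute gap → minute 81); lens checking (finishes minute 62); set dressing (finishes minute 41). Taking the maximum gives a start of minute 81, and it finishes at 81 + 50 = minute 131.
The earliest everything can be done is minute 131, which is after the deadline of 112, so it is not possible.

No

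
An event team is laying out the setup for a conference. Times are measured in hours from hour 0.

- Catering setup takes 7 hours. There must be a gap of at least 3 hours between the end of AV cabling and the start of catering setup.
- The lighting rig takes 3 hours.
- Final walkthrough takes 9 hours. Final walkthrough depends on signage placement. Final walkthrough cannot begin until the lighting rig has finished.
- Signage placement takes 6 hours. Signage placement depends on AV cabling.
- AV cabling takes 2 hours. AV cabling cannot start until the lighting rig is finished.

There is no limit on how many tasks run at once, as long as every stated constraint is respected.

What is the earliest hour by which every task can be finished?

The lighting rig has no prerequisites, so it starts at hour 0 and finishes at hour 3.
AV cabling waits on the lighting rig (finishes hour 3), so it starts at hour 3 and finishes at 3 + 2 = hour 5.
After AV cabling (finishes hour 5, plus 3-hour gap → hour 8), catering setup can start at hour 8 and finishes at hour 15.
Signage placement cannot begin until AV cabling (finishes hour 5). It runs from hour 5 to 5 + 6 = hour 11.
Final walkthrough has to wait for signage placement (finishes hour 11); the lighting rig (finishes hour 3). The latest of these is hour 11, so final walkthrough runs hour 11 to 11 + 9 = hour 20.
All tasks are finished once the last one completes. Finish times: The lighting rig at 3, AV cabling at 5, Signage placement at 11, Catering setup at 15, Final walkthrough at 20. The latest is hour 20.

20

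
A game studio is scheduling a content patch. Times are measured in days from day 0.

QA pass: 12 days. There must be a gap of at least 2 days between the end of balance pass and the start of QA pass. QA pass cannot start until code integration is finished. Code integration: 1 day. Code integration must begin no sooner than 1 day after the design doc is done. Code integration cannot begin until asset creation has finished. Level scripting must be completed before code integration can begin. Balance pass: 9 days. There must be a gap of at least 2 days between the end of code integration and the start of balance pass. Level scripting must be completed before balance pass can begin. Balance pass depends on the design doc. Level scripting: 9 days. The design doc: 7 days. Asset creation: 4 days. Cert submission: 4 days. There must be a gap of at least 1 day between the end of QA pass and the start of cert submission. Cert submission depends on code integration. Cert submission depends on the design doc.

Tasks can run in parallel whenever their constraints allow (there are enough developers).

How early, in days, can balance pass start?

12

Level scripting can start immediately at day 0; it finishes at day 9.
Asset creation can start immediately at day 0; it finishes at day 4.
The design doc can start immediately at day 0; it finishes at day 7.
Code integration needs all of the design doc (finishes day 7, plus 1-day gap → day 8); asset creation (finishes day 4); level scripting (finishes day 9). That puts its earliest start at day 9; it finishes at 9 + 1 = day 10.
Balance pass waits on code integration (finishes day 10, plus 2-day gap → day 12); level scripting (finishes day 9); the design doc (finishes day 7). The latest of these is day 12, which is the earliest balance pass can start.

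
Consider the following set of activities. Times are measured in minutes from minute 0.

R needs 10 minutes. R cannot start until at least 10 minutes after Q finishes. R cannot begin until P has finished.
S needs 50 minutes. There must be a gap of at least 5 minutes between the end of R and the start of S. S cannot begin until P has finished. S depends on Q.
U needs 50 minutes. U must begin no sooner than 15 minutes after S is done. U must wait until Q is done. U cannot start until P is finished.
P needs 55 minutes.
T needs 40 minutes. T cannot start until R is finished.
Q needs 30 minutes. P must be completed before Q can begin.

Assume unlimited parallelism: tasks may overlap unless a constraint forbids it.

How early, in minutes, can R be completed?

P can start immediately at minute 0; it finishes at minute 55.
Q cannot begin until P (finishes minute 55). It runs from minute 55 to 55 + 30 = minute 85.
R needs all of Q (finishes minute 85, plus 10-minute gap → minute 95); P (finishes minute 55). That puts its earliest start at minute 95; it finishes at 95 + 10 = minute 105.

105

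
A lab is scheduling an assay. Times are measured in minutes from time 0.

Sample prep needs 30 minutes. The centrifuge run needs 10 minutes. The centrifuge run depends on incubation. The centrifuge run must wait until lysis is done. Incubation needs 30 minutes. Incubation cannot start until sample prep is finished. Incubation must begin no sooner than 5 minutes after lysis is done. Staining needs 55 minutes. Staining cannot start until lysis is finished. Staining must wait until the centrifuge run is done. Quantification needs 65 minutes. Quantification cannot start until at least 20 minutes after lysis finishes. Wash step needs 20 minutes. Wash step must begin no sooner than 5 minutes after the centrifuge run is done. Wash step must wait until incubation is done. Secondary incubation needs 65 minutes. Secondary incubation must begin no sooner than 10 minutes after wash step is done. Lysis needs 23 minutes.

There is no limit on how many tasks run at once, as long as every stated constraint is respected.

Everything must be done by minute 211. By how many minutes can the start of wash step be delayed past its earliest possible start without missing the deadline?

41

Lysis can start immediately at minute 0; it finishes at minute 23.
Nothing blocks sample prep, so it runs from minute 0 to minute 30.
Incubation cannot start until sample prep (finishes minute 30); lysis (finishes minute 23, plus 5-minute gap → minute 28). The controlling bound is minute 30, so incubation finishes at 30 + 30 = minute 60.
The centrifuge run cannot start until incubation (finishes minute 60); lysis (finishes minute 23). The controlling bound is minute 60, so the centrifuge run finishes at 60 + 10 = minute 70.
For wash step: the centrifuge run (finishes minute 70, plus 5-minute gap → minute 75); incubation (finishes minute 60). Taking the maximum gives a start of minute 75, and it finishes at 75 + 20 = minute 95.

Working backward from the deadline:
To finish by minute 211, secondary incubation (duration 65) must start no later than minute 146.
Wash step feeds into secondary incubation (must start by minute 146, minus 10-minute gap → minute 136); so wash step must finish by minute 136 and therefore start by minute 116.
So wash step can start as early as minute 75 and as late as minute 116, giving 116 − 75 = 41 minutes of slack.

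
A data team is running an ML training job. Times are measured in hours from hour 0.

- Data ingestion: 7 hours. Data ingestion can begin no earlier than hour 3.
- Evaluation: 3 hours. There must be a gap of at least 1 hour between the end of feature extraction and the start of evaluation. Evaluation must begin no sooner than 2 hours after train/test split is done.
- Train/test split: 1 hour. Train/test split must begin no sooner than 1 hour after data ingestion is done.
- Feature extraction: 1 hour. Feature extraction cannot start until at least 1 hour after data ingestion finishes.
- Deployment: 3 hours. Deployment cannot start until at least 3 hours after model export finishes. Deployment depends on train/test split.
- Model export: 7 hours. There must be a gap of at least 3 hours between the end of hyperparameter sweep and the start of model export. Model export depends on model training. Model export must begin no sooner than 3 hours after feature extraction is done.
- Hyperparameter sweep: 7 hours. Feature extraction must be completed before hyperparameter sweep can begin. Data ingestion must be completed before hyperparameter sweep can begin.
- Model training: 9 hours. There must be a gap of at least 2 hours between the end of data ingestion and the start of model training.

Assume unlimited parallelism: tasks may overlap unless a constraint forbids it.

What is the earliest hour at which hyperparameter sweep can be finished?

Data ingestion cannot begin until its own release at hour 3. It runs from hour 3 to 3 + 7 = hour 10.
Feature extraction cannot begin until data ingestion (finishes hour 10, plus 1-hour gap → hour 11). It runs from hour 11 to 11 + 1 = hour 12.
Hyperparameter sweep has to wait for feature extraction (finishes hour 12); data ingestion (finishes hour 10). The latest of these is hour 12, so hyperparameter sweep runs hour 12 to 12 + 7 = hour 19.

19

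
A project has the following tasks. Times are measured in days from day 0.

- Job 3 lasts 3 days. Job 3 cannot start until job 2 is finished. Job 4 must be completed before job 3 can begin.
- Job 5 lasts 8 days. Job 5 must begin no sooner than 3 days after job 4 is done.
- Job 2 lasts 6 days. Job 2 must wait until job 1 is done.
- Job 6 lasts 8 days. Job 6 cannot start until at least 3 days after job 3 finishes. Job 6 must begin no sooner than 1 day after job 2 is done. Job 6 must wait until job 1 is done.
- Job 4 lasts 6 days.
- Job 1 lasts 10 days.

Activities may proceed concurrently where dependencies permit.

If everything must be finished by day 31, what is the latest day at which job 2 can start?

Job 6 must finish by day 31; it takes 8 days, so it must start by 31 − 8 = day 23.
Job 3 has to be done before job 6 (must start by day 23, minus 3-day gap → day 20). That means finishing by day 20, i.e. starting by 20 − 3 = day 17.
Job 2 has several dependents: job 3 (must start by day 17); job 6 (must start by day 23, minus 1-day gap → day 22). The earliest of those limits is day 17, so job 2 must start by 17 − 6 = day 11.

11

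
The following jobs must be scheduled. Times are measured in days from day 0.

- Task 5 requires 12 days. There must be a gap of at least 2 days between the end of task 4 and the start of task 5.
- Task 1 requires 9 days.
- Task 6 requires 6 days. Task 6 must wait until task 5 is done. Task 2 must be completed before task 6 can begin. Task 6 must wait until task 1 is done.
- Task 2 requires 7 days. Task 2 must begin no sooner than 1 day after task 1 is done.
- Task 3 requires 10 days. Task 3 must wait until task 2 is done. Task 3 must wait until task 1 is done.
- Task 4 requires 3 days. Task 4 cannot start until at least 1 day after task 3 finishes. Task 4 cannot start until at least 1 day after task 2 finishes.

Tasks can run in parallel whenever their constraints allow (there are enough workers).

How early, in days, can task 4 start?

Task 1 has no prerequisites, so it starts at day 0 and finishes at day 9.
Task 2 waits on task 1 (finishes day 9, plus 1-day gap → day 10), so it starts at day 10 and finishes at 10 + 7 = day 17.
For task 3: task 2 (finishes day 17); task 1 (finishes day 9). Taking the maximum gives a start of day 17, and it finishes at 17 + 10 = day 27.
Task 4 waits on task 3 (finishes day 27, plus 1-day gap → day 28); task 2 (finishes day 17, plus 1-day gap → day 18). The latest of these is day 28, which is the earliest task 4 can start.

28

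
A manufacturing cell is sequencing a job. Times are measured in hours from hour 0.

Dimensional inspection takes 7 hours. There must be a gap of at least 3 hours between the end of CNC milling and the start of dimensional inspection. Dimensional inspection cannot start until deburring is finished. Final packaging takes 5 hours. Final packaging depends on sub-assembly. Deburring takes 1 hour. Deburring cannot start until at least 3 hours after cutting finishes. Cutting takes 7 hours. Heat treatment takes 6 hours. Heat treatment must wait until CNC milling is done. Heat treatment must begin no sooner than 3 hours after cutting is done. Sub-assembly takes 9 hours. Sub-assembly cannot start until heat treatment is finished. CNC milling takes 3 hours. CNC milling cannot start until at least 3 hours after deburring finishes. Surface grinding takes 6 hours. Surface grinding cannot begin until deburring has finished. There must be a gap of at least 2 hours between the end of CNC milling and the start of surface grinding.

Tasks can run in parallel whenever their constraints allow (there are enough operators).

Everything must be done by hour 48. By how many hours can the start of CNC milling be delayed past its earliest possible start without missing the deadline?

Cutting has no prerequisites, so it starts at hour 0 and finishes at hour 7.
Deburring cannot begin until cutting (finishes hour 7, plus 3-hour gap → hour 10). It runs from hour 10 to 10 + 1 = hour 11.
After deburring (finishes hour 11, plus 3-hour gap → hour 14), CNC milling can start at hour 14 and finishes at hour 17.

Working backward from the deadline:
To finish by hour 48, final packaging (duration 5) must start no later than hour 43.
Sub-assembly feeds into final packaging (must start by hour 43); so sub-assembly must finish by hour 43 and therefore start by hour 34.
Heat treatment must finish before sub-assembly (must start by hour 34). With a 6-hour duration, heat treatment must start by 34 − 6 = hour 28.
Surface grinding has no dependents, so it just needs to finish by hour 48. Starting by 48 − 6 = hour 42 achieves that.
To finish by hour 48, dimensional inspection (duration 7) must start no later than hour 41.
CNC milling has several dependents: heat treatment (must start by hour 28); surface grinding (must start by hour 42, minus 2-hour gap → hour 40); dimensional inspection (must start by hour 41, minus 3-hour gap → hour 38). The earliest of those limits is hour 28, so CNC milling must start by 28 − 3 = hour 25.
So CNC milling can start as early as hour 14 and as late as hour 25, giving 25 − 14 = 11 hours of slack.

11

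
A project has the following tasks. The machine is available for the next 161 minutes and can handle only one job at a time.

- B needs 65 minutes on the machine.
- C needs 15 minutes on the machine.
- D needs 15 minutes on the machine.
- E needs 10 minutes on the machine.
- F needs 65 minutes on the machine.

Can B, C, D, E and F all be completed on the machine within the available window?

No

Running back to back, the jobs need 65 + 15 + 15 + 10 + 65 = 170 minutes on the machine.
Since 170 > 161, they cannot all fit.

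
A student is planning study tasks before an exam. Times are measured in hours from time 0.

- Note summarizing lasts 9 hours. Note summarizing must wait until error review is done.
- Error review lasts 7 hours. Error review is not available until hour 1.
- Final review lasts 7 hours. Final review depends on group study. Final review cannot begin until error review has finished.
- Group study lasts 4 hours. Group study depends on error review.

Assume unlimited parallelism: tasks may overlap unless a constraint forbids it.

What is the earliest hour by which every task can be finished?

19

Error review cannot begin until its own release at hour 1. It runs from hour 1 to 1 + 7 = hour 8.
Note summarizing waits on error review (finishes hour 8), so it starts at hour 8 and finishes at 8 + 9 = hour 17.
Group study waits on error review (finishes hour 8), so it starts at hour 8 and finishes at 8 + 4 = hour 12.
Final review has to wait for group study (finishes hour 12); error review (finishes hour 8). The latest of these is hour 12, so final review runs hour 12 to 12 + 7 = hour 19.
All tasks are finished once the last one completes. Finish times: Error review at 8, Group study at 12, Note summarizing at 17, Final review at 19. The latest is hour 19.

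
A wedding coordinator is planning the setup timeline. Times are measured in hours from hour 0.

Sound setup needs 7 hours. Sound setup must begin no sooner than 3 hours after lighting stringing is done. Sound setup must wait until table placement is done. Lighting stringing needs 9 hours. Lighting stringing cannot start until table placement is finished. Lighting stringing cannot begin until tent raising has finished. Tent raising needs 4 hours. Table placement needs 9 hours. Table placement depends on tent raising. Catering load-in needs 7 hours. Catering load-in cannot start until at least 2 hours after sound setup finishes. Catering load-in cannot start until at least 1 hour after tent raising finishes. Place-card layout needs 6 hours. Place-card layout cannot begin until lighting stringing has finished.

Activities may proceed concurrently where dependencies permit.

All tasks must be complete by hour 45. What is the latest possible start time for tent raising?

4

Catering load-in has no dependents, so it just needs to finish by hour 45. Starting by 45 − 7 = hour 38 achieves that.
Sound setup feeds into catering load-in (must start by hour 38, minus 2-hour gap → hour 36); so sound setup must finish by hour 36 and therefore start by hour 29.
Place-card layout has no dependents, so it just needs to finish by hour 45. Starting by 45 − 6 = hour 39 achieves that.
Lighting stringing has several dependents: sound setup (must start by hour 29, minus 3-hour gap → hour 26); place-card layout (must start by hour 39). The earliest of those limits is hour 26, so lighting stringing must start by 26 − 9 = hour 17.
Table placement must finish in time for lighting stringing (must start by hour 17); sound setup (must start by hour 29). The tightest is hour 17, so table placement must start by 17 − 9 = hour 8.
Tent raising has several dependents: table placement (must start by hour 8); lighting stringing (must start by hour 17); catering load-in (must start by hour 38, minus 1-hour gap → hour 37). The earliest of those limits is hour 8, so tent raising must start by 8 − 4 = hour 4.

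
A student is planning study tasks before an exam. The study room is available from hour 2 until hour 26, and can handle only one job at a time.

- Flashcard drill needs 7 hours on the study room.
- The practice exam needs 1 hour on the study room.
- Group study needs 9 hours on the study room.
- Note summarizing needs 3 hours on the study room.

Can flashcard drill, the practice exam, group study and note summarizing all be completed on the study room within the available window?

Yes

The study room window is 26 − 2 = 24 hours.
Running back to back, the jobs need 7 + 1 + 9 + 3 = 20 hours on the study room.
Since 20 ≤ 24, they fit within the window.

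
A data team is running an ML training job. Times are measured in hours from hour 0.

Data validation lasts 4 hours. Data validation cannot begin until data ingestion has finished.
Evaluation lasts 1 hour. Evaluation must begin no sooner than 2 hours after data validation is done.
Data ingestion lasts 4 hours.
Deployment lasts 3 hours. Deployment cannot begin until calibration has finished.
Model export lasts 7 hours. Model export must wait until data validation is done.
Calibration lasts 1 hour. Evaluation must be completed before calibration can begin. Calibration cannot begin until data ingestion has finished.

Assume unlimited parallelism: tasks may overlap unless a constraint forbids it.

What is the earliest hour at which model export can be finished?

Nothing blocks data ingestion, so it runs from hour 0 to hour 4.
After data ingestion (finishes hour 4), data validation can start at hour 4 and finishes at hour 8.
Model export cannot begin until data validation (finishes hour 8). It runs from hour 8 to 8 + 7 = hour 15.

15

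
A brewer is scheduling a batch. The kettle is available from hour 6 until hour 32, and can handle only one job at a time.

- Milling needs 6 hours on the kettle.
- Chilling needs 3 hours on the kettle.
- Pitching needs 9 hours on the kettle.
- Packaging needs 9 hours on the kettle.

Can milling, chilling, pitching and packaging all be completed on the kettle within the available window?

The kettle window is 32 − 6 = 26 hours.
Running back to back, the jobs need 6 + 3 + 9 + 9 = 27 hours on the kettle.
Since 27 > 26, they cannot all fit.

No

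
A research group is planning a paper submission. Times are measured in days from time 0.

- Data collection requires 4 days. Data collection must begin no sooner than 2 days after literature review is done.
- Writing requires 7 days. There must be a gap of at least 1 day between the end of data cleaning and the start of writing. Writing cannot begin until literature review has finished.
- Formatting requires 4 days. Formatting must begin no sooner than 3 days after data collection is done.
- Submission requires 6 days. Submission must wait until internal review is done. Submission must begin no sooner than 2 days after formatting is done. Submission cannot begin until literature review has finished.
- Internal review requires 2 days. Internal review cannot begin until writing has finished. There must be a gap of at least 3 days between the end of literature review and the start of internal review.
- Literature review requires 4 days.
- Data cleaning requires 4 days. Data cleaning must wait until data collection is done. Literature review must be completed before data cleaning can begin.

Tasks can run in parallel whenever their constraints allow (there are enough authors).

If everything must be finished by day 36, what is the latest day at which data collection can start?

Nothing follows submission; the deadline of day 36 is its only limit. It must start by 36 − 6 = day 30.
Internal review has to be done before submission (must start by day 30). That means finishing by day 30, i.e. starting by 30 − 2 = day 28.
Writing feeds into internal review (must start by day 28); so writing must finish by day 28 and therefore start by day 21.
Data cleaning must finish before writing (must start by day 21, minus 1-day gap → day 20). With a 4-day duration, data cleaning must start by 20 − 4 = day 16.
Formatting has to be done before submission (must start by day 30, minus 2-day gap → day 28). That means finishing by day 28, i.e. starting by 28 − 4 = day 24.
Data collection has several dependents: data cleaning (must start by day 16); formatting (must start by day 24, minus 3-day gap → day 21). The earliest of those limits is day 16, so data collection must start by 16 − 4 = day 12.

12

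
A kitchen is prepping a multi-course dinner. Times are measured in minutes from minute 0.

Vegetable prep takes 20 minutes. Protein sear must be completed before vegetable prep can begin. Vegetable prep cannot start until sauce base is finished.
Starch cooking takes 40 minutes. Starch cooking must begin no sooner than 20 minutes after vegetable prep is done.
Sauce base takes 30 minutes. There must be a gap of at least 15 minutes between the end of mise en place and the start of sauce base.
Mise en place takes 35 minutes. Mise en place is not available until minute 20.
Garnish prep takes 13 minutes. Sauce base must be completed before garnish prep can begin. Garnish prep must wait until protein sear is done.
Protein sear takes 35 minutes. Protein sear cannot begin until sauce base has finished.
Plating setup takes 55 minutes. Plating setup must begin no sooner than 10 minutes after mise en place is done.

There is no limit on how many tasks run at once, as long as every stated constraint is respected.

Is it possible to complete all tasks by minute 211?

No

Mise en place waits on its own release at minute 20, so it starts at minute 20 and finishes at 20 + 35 = minute 55.
After mise en place (finishes minute 55, plus 10-minute gap → minute 65), plating setup can start at minute 65 and finishes at minute 120.
Sauce base cannot begin until mise en place (finishes minute 55, plus 15-minute gap → minute 70). It runs from minute 70 to 70 + 30 = minute 100.
After sauce base (finishes minute 100), protein sear can start at minute 100 and finishes at minute 135.
Garnish prep has to wait for sauce base (finishes minute 100); protein sear (finishes minute 135). The latest of these is minute 135, so garnish prep runs minute 135 to 135 + 13 = minute 148.
Vegetable prep cannot start until protein sear (finishes minute 135); sauce base (finishes minute 100). The controlling bound is minute 135, so vegetable prep finishes at 135 + 20 = minute 155.
After vegetable prep (finishes minute 155, plus 20-minute gap → minute 175), starch cooking can start at minute 175 and finishes at minute 215.
The earliest everything can be done is minute 215, which is after the deadline of 211, so it is not possible.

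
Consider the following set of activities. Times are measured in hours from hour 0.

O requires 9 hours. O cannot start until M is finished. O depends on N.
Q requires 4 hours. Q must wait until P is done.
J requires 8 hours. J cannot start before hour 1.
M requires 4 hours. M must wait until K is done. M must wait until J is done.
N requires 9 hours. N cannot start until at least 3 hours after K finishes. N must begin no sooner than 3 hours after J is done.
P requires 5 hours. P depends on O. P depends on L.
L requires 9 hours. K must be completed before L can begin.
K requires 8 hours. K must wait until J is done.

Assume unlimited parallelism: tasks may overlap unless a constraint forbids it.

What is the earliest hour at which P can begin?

38

After its own release at hour 1, J can start at hour 1 and finishes at hour 9.
K waits on J (finishes hour 9), so it starts at hour 9 and finishes at 9 + 8 = hour 17.
N has to wait for K (finishes hour 17, plus 3-hour gap → hour 20); J (finishes hour 9, plus 3-hour gap → hour 12). The latest of these is hour 20, so N runs hour 20 to 20 + 9 = hour 29.
M has to wait for K (finishes hour 17); J (finishes hour 9). The latest of these is hour 17, so M runs hour 17 to 17 + 4 = hour 21.
For O: M (finishes hour 21); N (finishes hour 29). Taking the maximum gives a start of hour 29, and it finishes at 29 + 9 = hour 38.
After K (finishes hour 17), L can start at hour 17 and finishes at hour 26.
P waits on O (finishes hour 38); L (finishes hour 26). The latest of these is hour 38, which is the earliest P can start.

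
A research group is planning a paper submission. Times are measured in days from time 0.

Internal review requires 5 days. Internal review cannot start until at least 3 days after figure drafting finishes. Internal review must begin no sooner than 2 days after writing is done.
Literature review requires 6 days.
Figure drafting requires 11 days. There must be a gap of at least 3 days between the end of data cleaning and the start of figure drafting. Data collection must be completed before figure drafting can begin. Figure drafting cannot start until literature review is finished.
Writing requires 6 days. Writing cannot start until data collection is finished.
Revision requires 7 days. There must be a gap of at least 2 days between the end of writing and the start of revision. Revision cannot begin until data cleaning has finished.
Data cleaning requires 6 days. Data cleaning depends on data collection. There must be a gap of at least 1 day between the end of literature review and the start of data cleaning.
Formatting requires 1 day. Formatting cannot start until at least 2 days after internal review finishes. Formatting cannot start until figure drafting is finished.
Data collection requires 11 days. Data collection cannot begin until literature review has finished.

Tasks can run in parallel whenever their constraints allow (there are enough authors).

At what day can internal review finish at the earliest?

45

Nothing blocks literature review, so it runs from day 0 to day 6.
Data collection waits on literature review (finishes day 6), so it starts at day 6 and finishes at 6 + 11 = day 17.
Writing waits on data collection (finishes day 17), so it starts at day 17 and finishes at 17 + 6 = day 23.
Data cleaning has to wait for data collection (finishes day 17); literature review (finishes day 6, plus 1-day gap → day 7). The latest of these is day 17, so data cleaning runs day 17 to 17 + 6 = day 23.
For figure drafting: data cleaning (finishes day 23, plus 3-day gap → day 26); data collection (finishes day 17); literature review (finishes day 6). Taking the maximum gives a start of day 26, and it finishes at 26 + 11 = day 37.
Internal review needs all of figure drafting (finishes day 37, plus 3-day gap → day 40); writing (finishes day 23, plus 2-day gap → day 25). That puts its earliest start at day 40; it finishes at 40 + 5 = day 45.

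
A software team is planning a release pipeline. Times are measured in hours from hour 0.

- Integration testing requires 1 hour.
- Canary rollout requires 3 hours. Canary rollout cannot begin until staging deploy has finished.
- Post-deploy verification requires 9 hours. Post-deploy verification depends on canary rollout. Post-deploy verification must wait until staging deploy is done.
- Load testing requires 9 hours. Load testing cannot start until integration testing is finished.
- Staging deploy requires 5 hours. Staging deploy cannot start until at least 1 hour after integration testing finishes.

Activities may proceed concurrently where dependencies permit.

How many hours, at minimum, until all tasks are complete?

Integration testing has no prerequisites, so it starts at hour 0 and finishes at hour 1.
Load testing cannot begin until integration testing (finishes hour 1). It runs from hour 1 to 1 + 9 = hour 10.
Staging deploy cannot begin until integration testing (finishes hour 1, plus 1-hour gap → hour 2). It runs from hour 2 to 2 + 5 = hour 7.
After staging deploy (finishes hour 7), canary rollout can start at hour 7 and finishes at hour 10.
Post-deploy verification needs all of canary rollout (finishes hour 10); staging deploy (finishes hour 7). That puts its earliest start at hour 10; it finishes at 10 + 9 = hour 19.
All tasks are finished once the last one completes. Finish times: Integration testing at 1, Staging deploy at 7, Canary rollout at 10, Load testing at 10, Post-deploy verification at 19. The latest is hour 19.

19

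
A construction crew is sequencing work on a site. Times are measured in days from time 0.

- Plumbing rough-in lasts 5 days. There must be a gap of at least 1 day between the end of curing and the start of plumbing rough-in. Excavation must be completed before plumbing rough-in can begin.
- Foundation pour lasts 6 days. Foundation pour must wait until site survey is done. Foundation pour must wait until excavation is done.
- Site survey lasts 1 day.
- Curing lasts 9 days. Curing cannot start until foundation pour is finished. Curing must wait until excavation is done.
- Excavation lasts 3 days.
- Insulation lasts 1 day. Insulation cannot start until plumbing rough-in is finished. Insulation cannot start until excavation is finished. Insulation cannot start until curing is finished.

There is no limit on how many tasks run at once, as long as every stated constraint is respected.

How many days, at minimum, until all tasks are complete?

Excavation can start immediately at day 0; it finishes at day 3.
Nothing blocks site survey, so it runs from day 0 to day 1.
Foundation pour needs all of site survey (finishes day 1); excavation (finishes day 3). That puts its earliest start at day 3; it finishes at 3 + 6 = day 9.
Curing cannot start until foundation pour (finishes day 9); excavation (finishes day 3). The controlling bound is day 9, so curing finishes at 9 + 9 = day 18.
For plumbing rough-in: curing (finishes day 18, plus 1-day gap → day 19); excavation (finishes day 3). Taking the maximum gives a start of day 19, and it finishes at 19 + 5 = day 24.
Insulation needs all of plumbing rough-in (finishes day 24); excavation (finishes day 3); curing (finishes day 18). That puts its earliest start at day 24; it finishes at 24 + 1 = day 25.
All tasks are finished once the last one completes. Finish times: Site survey at 1, Excavation at 3, Foundation pour at 9, Curing at 18, Plumbing rough-in at 24, Insulation at 25. The latest is day 25.

25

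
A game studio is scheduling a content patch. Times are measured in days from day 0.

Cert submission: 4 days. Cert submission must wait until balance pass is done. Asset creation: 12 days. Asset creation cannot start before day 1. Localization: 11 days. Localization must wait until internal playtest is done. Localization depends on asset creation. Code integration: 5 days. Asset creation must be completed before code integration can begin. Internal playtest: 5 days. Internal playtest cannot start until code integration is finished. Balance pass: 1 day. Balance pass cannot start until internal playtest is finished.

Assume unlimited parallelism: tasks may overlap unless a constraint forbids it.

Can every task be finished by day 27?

Asset creation waits on its own release at day 1, so it starts at day 1 and finishes at 1 + 12 = day 13.
After asset creation (finishes day 13), code integration can start at day 13 and finishes at day 18.
Internal playtest cannot begin until code integration (finishes day 18). It runs from day 18 to 18 + 5 = day 23.
For localization: internal playtest (finishes day 23); asset creation (finishes day 13). Taking the maximum gives a start of day 23, and it finishes at 23 + 11 = day 34.
Balance pass waits on internal playtest (finishes day 23), so it starts at day 23 and finishes at 23 + 1 = day 24.
Cert submission waits on balance pass (finishes day 24), so it starts at day 24 and finishes at 24 + 4 = day 28.
The earliest everything can be done is day 34, which is after the deadline of 27, so it is not possible.

No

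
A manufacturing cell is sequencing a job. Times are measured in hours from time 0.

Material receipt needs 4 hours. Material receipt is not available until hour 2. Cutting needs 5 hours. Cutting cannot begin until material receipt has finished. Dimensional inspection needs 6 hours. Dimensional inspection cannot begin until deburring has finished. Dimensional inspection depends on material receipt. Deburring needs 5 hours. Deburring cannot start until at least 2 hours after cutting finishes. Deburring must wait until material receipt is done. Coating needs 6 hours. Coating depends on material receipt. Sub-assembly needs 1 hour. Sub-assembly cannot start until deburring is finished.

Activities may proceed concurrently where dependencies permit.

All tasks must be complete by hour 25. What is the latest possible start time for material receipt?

Dimensional inspection must finish by hour 25; it takes 6 hours, so it must start by 25 − 6 = hour 19.
Sub-assembly must finish by hour 25; it takes 1 hour, so it must start by 25 − 1 = hour 24.
For deburring: dimensional inspection (must start by hour 19); sub-assembly (must start by hour 24). The most restrictive is hour 19; with a 5-hour duration, deburring must start by hour 14.
Since deburring (must start by hour 14, minus 2-hour gap → hour 12) depends on it, cutting must finish by hour 12. Backing off its 5-hour duration gives a latest start of hour 7.
Coating has no dependents, so it just needs to finish by hour 25. Starting by 25 − 6 = hour 19 achieves that.
Material receipt feeds cutting (must start by hour 7); deburring (must start by hour 14); dimensional inspection (must start by hour 19); coating (must start by hour 19). Taking the minimum, material receipt must finish by hour 7 and start by 7 − 4 = hour 3.

3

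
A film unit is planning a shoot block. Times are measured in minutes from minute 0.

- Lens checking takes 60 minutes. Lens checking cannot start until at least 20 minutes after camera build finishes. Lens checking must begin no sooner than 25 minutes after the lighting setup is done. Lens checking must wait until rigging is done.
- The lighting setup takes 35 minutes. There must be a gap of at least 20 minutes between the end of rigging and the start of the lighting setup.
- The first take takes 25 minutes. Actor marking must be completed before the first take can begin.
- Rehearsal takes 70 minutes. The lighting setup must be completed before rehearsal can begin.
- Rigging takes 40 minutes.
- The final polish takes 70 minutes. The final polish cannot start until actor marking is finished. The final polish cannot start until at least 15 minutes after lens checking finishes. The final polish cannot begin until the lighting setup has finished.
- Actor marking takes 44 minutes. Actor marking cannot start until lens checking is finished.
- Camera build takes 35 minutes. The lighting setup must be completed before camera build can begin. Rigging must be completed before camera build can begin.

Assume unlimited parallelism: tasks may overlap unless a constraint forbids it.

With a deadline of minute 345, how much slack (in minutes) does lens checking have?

Nothing blocks rigging, so it runs from minute 0 to minute 40.
After rigging (finishes minute 40, plus 20-minute gap → minute 60), the lighting setup can start at minute 60 and finishes at minute 95.
For camera build: the lighting setup (finishes minute 95); rigging (finishes minute 40). Taking the maximum gives a start of minute 95, and it finishes at 95 + 35 = minute 130.
Lens checking needs all of camera build (finishes minute 130, plus 20-minute gap → minute 150); the lighting setup (finishes minute 95, plus 25-minute gap → minute 120); rigging (finishes minute 40). That puts its earliest start at minute 150; it finishes at 150 + 60 = minute 210.

Working backward from the deadline:
Nothing follows the final polish; the deadline of minute 345 is its only limit. It must start by 345 − 70 = minute 275.
The first take has no dependents, so it just needs to finish by minute 345. Starting by 345 − 25 = minute 320 achieves that.
For actor marking: the final polish (must start by minute 275); the first take (must start by minute 320). The most restrictive is minute 275; with a 44-minute duration, actor marking must start by minute 231.
Lens checking feeds actor marking (must start by minute 231); the final polish (must start by minute 275, minus 15-minute gap → minute 260). Taking the minimum, lens checking must finish by minute 231 and start by 231 − 60 = minute 171.
So lens checking can start as early as minute 150 and as late as minute 171, giving 171 − 150 = 21 minutes of slack.

21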